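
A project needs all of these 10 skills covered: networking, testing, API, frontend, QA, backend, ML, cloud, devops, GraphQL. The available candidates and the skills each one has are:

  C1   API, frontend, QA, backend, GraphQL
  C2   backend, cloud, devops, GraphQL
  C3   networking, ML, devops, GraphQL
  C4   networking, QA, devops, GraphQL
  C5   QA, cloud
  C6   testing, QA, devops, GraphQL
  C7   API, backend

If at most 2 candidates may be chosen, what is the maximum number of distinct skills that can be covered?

Choosing C1, C3 covers {networking, API, frontend, QA, backend, ML, devops, GraphQL} — 8 skills.
No choice of 2 candidates does better; here testing, cloud are left uncovered.

8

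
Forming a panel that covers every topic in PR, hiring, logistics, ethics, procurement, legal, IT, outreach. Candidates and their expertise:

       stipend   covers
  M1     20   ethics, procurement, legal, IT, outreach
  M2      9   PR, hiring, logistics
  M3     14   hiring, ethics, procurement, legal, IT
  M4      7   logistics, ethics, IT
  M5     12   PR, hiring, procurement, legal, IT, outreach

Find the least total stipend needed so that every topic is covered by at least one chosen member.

M4, M5 cover every topic at stipend 7 + 12 = 19.
Any cover uses at least 2 members; among all covering selections none totals below 19.

19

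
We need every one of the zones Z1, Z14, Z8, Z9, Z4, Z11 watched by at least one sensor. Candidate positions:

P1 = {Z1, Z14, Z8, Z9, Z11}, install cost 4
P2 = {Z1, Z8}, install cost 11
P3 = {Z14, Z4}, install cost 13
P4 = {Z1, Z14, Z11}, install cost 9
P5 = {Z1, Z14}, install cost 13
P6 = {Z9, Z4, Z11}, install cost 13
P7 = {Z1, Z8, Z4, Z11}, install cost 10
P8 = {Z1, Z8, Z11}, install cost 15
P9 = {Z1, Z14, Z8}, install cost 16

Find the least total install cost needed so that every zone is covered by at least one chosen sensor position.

P1, P7 cover every zone at install cost 4 + 10 = 14.
Any cover uses at least 2 sensor positions; among all covering selections none totals below 14.

14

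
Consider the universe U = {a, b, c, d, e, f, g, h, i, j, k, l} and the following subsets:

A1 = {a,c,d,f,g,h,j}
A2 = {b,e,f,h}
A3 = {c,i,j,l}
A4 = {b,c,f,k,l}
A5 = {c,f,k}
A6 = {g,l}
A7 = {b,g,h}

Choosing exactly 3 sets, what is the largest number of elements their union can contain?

11

Choosing A1, A2, A3 covers {a, b, c, d, e, f, g, h, i, j, l} — 11 elements.
No choice of 3 sets does better; here k is left uncovered.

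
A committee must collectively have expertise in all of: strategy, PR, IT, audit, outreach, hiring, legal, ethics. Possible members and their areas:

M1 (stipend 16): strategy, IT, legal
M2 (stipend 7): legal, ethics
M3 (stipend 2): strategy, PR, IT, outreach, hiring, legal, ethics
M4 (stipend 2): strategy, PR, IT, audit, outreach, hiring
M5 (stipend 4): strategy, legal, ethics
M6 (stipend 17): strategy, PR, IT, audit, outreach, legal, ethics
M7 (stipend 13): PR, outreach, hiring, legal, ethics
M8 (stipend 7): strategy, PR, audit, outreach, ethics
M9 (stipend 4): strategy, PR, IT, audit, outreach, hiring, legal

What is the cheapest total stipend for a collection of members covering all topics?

4

M3, M4 cover every topic at stipend 2 + 2 = 4.
Any cover uses at least 2 members; among all covering selections none totals below 4.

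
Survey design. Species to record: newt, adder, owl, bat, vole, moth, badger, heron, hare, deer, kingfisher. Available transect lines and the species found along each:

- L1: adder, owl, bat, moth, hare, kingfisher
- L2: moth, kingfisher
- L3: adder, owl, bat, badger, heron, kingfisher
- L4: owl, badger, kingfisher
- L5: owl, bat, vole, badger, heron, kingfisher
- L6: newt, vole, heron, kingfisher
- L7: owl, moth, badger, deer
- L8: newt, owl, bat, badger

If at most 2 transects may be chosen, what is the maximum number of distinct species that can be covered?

9

Choosing L1, L5 covers {adder, owl, bat, vole, moth, badger, heron, hare, kingfisher} — 9 species.
No choice of 2 transects does better; here newt, deer are left uncovered.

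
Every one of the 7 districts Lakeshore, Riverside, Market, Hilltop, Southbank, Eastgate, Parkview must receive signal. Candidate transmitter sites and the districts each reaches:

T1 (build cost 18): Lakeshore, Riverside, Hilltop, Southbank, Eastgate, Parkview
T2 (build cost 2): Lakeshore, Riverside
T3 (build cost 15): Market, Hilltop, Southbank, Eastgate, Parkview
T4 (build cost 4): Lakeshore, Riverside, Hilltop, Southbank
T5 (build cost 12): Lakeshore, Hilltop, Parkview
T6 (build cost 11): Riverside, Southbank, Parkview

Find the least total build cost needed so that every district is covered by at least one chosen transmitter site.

T2, T3 cover every district at build cost 2 + 15 = 17.
Any cover uses at least 2 transmitter sites; among all covering selections none totals below 17.

17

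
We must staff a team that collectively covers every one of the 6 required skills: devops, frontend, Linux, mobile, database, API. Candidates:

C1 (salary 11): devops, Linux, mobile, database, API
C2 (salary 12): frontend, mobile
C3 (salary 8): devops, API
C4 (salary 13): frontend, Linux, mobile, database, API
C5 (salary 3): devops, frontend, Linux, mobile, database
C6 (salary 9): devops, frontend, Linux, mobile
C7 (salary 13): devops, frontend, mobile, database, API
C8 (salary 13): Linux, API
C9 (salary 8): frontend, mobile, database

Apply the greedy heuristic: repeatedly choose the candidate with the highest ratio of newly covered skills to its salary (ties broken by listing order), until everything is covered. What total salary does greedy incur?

11

Pick 1: C5 adds 5 new (devops, frontend, Linux, mobile, database) at salary 3 (ratio 5/3).
Pick 2: C3 adds 1 new (API) at salary 8 (ratio 1/8).
Greedy total salary: 3 + 8 = 11.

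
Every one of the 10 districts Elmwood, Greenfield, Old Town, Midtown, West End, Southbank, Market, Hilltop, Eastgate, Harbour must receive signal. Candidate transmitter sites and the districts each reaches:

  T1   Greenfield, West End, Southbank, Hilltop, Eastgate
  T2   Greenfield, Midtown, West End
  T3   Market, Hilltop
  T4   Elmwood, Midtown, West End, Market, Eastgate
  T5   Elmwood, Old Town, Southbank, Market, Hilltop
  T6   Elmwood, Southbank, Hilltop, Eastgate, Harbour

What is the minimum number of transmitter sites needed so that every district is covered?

3

T2, T5, T6 together cover {Elmwood, Greenfield, Old Town, Midtown, West End, Southbank, Market, Hilltop, Eastgate, Harbour} — every district.
No 2 of the 6 transmitter sites cover everything (all 15 pairs fall short), so 3 is minimum.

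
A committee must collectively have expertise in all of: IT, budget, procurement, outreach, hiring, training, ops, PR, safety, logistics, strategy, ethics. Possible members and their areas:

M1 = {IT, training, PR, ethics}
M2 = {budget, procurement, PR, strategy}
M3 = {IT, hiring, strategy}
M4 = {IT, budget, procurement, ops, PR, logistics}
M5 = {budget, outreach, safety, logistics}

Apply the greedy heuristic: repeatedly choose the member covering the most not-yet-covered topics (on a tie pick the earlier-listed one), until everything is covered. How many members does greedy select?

4

Pick 1: M4 covers 6 new topics (IT, budget, procurement, ops, PR, logistics).
Pick 2: M1 covers 2 new topics (training, ethics).
Pick 3: M3 covers 2 new topics (hiring, strategy).
Pick 4: M5 covers 2 new topics (outreach, safety).
Greedy uses 4 members.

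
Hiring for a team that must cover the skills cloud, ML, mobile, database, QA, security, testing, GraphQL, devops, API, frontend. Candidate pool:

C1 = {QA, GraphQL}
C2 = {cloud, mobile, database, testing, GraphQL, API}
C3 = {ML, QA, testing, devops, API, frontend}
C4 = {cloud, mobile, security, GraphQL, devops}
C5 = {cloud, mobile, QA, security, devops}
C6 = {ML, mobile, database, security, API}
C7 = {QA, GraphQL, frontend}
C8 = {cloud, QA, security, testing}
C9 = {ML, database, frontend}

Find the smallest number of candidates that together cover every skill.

3

C2, C3, C4 together cover {cloud, ML, mobile, database, QA, security, testing, GraphQL, devops, API, frontend} — every skill.
No 2 of the 9 candidates cover everything (all 36 pairs fall short), so 3 is minimum.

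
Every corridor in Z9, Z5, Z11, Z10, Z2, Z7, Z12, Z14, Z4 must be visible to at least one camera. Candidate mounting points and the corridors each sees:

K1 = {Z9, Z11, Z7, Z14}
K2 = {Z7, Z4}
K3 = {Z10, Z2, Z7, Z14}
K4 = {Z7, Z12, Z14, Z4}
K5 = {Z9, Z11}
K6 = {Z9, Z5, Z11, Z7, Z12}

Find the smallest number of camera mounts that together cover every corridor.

K2, K3, K6 together cover {Z9, Z5, Z11, Z10, Z2, Z7, Z12, Z14, Z4} — every corridor.
No 2 of the 6 camera mounts cover everything (all 15 pairs fall short), so 3 is minimum.

3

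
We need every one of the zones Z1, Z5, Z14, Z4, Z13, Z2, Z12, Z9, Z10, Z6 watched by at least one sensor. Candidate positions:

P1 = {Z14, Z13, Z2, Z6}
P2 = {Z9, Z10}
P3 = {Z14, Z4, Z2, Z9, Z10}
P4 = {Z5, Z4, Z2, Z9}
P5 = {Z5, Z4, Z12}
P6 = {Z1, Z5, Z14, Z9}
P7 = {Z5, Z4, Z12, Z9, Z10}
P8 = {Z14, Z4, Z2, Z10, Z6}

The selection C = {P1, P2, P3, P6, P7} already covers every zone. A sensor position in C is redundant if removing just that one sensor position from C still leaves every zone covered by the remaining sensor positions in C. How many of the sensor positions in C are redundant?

Drop P1: Z13, Z6 uncovered — not redundant.
Drop P2: the rest still cover every zone — redundant.
Drop P3: the rest still cover every zone — redundant.
Drop P6: Z1 uncovered — not redundant.
Drop P7: Z12 uncovered — not redundant.
2 redundant: P2, P3.

2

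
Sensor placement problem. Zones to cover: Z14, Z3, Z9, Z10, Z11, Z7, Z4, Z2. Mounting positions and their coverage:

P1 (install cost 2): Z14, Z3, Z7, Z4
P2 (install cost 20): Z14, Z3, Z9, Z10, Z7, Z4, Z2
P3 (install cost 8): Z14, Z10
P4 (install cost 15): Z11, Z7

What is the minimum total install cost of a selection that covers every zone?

P2, P4 cover every zone at install cost 20 + 15 = 35.
Any cover uses at least 2 sensor positions; among all covering selections none totals below 35.
Greedy by coverage-per-install cost would pick P1, P2, P4 for 37 — worse than the optimum 35.

35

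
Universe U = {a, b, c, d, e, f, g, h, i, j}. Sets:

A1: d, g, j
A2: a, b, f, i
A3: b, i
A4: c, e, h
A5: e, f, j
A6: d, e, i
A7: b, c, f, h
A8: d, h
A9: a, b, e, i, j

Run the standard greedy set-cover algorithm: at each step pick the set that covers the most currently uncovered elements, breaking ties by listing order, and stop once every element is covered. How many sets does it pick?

Pick 1: A9 covers 5 new elements (a, b, e, i, j).
Pick 2: A7 covers 3 new elements (c, f, h).
Pick 3: A1 covers 2 new elements (d, g).
Greedy uses 3 sets.

3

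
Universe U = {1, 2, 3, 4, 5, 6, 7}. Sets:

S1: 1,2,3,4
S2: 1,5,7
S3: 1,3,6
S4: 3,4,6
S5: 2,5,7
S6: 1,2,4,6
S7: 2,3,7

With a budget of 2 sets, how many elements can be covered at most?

Choosing S1, S2 covers {1, 2, 3, 4, 5, 7} — 6 elements.
No choice of 2 sets does better; here 6 is left uncovered.

6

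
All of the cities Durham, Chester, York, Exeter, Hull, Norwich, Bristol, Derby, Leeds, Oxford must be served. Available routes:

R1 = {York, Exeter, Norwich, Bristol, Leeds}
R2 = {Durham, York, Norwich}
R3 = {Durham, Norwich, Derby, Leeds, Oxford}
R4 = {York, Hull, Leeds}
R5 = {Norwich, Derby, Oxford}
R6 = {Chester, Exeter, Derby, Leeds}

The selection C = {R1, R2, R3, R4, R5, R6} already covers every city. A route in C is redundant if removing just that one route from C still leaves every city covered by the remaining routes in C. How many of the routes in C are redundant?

3

Drop R1: Bristol uncovered — not redundant.
Drop R2: the rest still cover every city — redundant.
Drop R3: the rest still cover every city — redundant.
Drop R4: Hull uncovered — not redundant.
Drop R5: the rest still cover every city — redundant.
Drop R6: Chester uncovered — not redundant.
3 redundant: R2, R3, R5.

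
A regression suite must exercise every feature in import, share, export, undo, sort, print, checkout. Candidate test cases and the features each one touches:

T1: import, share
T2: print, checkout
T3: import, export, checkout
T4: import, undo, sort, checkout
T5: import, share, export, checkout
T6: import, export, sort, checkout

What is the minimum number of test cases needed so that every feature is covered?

3

T2, T4, T5 together cover {import, share, export, undo, sort, print, checkout} — every feature.
No 2 of the 6 test cases cover everything (all 15 pairs fall short), so 3 is minimum.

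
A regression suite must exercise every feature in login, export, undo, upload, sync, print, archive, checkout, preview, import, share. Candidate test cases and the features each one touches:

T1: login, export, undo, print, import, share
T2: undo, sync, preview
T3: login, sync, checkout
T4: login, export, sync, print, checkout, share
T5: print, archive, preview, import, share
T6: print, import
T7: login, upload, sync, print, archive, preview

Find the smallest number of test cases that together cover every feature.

3

T1, T3, T7 together cover {login, export, undo, upload, sync, print, archive, checkout, preview, import, share} — every feature.
No 2 of the 7 test cases cover everything (all 21 pairs fall short), so 3 is minimum.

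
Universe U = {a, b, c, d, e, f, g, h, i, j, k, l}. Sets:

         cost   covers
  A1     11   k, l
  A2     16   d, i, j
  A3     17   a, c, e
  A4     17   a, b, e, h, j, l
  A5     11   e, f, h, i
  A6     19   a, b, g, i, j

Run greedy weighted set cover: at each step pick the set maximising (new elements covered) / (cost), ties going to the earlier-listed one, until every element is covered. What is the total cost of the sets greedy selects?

Pick 1: A5 adds 4 new (e, f, h, i) at cost 11 (ratio 4/11).
Pick 2: A4 adds 4 new (a, b, j, l) at cost 17 (ratio 4/17).
Pick 3: A1 adds 1 new (k) at cost 11 (ratio 1/11).
Pick 4: A2 adds 1 new (d) at cost 16 (ratio 1/16).
Pick 5: A3 adds 1 new (c) at cost 17 (ratio 1/17).
Pick 6: A6 adds 1 new (g) at cost 19 (ratio 1/19).
Greedy total cost: 11 + 17 + 11 + 16 + 17 + 19 = 91. (The true optimum is 74, so greedy overshoots here.)

91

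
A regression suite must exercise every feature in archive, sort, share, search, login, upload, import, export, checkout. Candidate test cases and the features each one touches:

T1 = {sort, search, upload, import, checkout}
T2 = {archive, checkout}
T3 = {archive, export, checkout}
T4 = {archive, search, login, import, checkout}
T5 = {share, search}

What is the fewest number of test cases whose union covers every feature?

4

T1, T3, T4, T5 together cover {archive, sort, share, search, login, upload, import, export, checkout} — every feature.
No 3 of the 5 test cases cover everything (all 10 triples fall short), so 4 is minimum.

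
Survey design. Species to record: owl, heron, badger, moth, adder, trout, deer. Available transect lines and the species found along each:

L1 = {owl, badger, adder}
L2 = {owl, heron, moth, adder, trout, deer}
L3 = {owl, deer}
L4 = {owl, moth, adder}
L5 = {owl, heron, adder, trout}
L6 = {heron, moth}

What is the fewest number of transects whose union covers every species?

L1, L2 together cover {owl, heron, badger, moth, adder, trout, deer} — every species.
No single transect contains all 7 species, so 2 is optimal.

2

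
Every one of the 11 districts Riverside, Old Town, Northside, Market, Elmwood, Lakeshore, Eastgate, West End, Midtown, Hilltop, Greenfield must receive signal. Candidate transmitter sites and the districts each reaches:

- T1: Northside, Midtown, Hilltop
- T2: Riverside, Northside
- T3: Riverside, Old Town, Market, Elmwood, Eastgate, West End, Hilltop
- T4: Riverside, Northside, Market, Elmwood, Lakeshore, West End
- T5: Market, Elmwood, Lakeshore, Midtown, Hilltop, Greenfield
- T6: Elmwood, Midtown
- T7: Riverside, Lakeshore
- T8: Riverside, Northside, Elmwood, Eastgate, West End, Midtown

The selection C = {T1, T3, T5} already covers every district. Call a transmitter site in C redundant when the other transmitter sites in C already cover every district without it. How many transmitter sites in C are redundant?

Drop T1: Northside uncovered — not redundant.
Drop T3: Riverside, Old Town, Eastgate, West End uncovered — not redundant.
Drop T5: Lakeshore, Greenfield uncovered — not redundant.
None of the transmitter sites in C is redundant.

0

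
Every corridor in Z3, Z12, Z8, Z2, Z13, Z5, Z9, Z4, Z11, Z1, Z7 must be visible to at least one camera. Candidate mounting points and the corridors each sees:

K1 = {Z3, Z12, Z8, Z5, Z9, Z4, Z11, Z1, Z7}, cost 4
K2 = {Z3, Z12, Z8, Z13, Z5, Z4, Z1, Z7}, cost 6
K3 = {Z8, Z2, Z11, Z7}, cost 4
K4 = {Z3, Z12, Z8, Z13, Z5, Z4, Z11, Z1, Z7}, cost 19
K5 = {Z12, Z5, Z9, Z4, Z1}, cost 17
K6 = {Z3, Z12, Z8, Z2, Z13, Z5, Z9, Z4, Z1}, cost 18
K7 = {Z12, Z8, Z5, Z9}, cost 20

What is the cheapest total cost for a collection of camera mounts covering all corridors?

K1, K2, K3 cover every corridor at cost 4 + 6 + 4 = 14.
Any cover uses at least 2 camera mounts; among all covering selections none totals below 14.

14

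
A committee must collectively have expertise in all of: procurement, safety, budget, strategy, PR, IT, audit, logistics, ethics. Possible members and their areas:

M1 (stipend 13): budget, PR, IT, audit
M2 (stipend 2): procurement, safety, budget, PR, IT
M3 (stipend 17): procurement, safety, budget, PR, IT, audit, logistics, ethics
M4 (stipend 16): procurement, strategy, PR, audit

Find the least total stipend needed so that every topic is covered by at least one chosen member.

33

M3, M4 cover every topic at stipend 17 + 16 = 33.
Any cover uses at least 2 members; among all covering selections none totals below 33.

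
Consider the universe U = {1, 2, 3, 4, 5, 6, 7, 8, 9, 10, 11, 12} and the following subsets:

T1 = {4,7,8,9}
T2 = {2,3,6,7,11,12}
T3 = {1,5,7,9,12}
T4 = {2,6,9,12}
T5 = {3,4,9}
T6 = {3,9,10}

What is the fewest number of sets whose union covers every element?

4

T1, T2, T3, T6 together cover {1, 2, 3, 4, 5, 6, 7, 8, 9, 10, 11, 12} — every element.
No 3 of the 6 sets cover everything (all 20 triples fall short), so 4 is minimum.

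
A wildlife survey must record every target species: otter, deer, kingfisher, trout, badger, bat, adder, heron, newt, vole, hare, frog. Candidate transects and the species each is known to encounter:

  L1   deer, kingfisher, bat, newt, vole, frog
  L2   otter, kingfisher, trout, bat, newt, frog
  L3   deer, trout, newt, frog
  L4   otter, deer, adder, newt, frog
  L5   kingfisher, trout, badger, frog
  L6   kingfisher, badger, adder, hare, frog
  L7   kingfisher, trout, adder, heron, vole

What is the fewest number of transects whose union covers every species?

L1, L2, L6, L7 together cover {otter, deer, kingfisher, trout, badger, bat, adder, heron, newt, vole, hare, frog} — every species.
No 3 of the 7 transects cover everything (all 35 triples fall short), so 4 is minimum.

4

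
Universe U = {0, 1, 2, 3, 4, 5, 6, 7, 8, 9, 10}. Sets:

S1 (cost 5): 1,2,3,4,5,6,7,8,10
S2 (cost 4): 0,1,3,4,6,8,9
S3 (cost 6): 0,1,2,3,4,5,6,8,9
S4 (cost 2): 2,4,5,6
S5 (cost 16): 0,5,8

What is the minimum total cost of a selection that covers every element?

9

S1, S2 cover every element at cost 5 + 4 = 9.
Any cover uses at least 2 sets; among all covering selections none totals below 9.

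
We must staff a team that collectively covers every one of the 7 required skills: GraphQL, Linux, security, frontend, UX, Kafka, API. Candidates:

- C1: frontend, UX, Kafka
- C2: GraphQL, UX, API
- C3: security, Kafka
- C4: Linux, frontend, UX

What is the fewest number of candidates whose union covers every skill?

C2, C3, C4 together cover {GraphQL, Linux, security, frontend, UX, Kafka, API} — every skill.
No 2 of the 4 candidates cover everything (all 6 pairs fall short), so 3 is minimum.
Greedy (largest uncovered first) would take C1, C2, C3, C4 — 4 candidates — but 3 suffice.

3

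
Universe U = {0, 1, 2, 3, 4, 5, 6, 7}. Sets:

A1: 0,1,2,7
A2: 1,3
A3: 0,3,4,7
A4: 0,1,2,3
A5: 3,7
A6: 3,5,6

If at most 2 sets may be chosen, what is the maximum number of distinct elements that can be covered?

Choosing A1, A6 covers {0, 1, 2, 3, 5, 6, 7} — 7 elements.
No choice of 2 sets does better; here 4 is left uncovered.

7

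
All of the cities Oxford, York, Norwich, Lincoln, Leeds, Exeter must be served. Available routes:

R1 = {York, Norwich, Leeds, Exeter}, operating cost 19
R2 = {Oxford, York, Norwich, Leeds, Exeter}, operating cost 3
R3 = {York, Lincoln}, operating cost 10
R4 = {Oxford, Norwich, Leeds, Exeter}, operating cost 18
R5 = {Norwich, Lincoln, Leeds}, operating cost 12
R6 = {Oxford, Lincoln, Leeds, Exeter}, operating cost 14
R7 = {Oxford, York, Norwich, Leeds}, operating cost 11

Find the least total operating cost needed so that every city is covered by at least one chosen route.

R2, R3 cover every city at operating cost 3 + 10 = 13.
Any cover uses at least 2 routes; among all covering selections none totals below 13.

13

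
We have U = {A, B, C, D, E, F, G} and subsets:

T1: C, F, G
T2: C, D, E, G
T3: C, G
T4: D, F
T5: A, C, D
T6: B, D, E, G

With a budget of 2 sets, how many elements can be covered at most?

6

Choosing T1, T6 covers {B, C, D, E, F, G} — 6 elements.
No choice of 2 sets does better; here A is left uncovered.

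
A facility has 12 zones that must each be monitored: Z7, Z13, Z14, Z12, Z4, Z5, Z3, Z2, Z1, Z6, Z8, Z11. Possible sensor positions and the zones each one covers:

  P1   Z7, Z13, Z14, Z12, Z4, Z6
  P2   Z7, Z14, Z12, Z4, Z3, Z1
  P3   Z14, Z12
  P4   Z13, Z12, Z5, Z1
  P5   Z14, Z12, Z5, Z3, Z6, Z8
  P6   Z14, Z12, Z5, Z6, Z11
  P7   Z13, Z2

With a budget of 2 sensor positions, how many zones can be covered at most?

9

Choosing P1, P5 covers {Z7, Z13, Z14, Z12, Z4, Z5, Z3, Z6, Z8} — 9 zones.
No choice of 2 sensor positions does better; here Z2, Z1, Z11 are left uncovered.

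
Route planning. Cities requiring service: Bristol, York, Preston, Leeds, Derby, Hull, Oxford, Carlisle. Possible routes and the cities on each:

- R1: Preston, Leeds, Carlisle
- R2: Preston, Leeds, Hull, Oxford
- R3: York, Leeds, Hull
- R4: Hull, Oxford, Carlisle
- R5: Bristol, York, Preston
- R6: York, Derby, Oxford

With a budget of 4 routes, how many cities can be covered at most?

8

Choosing R1, R2, R5, R6 covers {Bristol, York, Preston, Leeds, Derby, Hull, Oxford, Carlisle} — 8 cities.
That is all 8 cities.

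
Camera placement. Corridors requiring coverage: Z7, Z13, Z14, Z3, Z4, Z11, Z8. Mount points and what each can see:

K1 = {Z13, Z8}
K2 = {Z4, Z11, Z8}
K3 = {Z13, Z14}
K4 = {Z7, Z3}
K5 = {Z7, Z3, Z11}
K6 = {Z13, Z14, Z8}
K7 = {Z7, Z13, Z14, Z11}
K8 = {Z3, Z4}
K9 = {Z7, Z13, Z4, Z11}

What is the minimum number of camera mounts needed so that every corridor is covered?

K1, K7, K8 together cover {Z7, Z13, Z14, Z3, Z4, Z11, Z8} — every corridor.
No 2 of the 9 camera mounts cover everything (all 36 pairs fall short), so 3 is minimum.

3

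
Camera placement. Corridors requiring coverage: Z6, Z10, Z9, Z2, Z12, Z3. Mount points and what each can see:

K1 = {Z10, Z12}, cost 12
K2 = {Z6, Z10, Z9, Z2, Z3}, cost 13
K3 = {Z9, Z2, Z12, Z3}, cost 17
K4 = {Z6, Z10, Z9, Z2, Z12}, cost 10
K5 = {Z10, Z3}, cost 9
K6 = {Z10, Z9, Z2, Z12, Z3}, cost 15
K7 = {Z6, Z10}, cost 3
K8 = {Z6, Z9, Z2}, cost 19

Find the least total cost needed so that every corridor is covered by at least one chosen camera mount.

18

K6, K7 cover every corridor at cost 15 + 3 = 18.
Any cover uses at least 2 camera mounts; among all covering selections none totals below 18.
Greedy by coverage-per-cost would pick K7, K4, K5 for 22 — worse than the optimum 18.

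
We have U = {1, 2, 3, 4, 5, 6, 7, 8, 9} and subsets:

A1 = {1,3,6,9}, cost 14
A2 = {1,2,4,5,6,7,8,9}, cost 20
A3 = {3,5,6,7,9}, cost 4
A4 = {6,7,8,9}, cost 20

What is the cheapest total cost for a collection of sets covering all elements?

24

A2, A3 cover every element at cost 20 + 4 = 24.
Any cover uses at least 2 sets; among all covering selections none totals below 24.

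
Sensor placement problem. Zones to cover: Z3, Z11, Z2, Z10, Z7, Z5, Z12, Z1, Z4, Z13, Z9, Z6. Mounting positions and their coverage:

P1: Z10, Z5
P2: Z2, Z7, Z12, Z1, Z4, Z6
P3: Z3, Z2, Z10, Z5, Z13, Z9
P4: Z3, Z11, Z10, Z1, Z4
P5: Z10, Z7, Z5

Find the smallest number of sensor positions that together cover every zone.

3

P2, P3, P4 together cover {Z3, Z11, Z2, Z10, Z7, Z5, Z12, Z1, Z4, Z13, Z9, Z6} — every zone.
No 2 of the 5 sensor positions cover everything (all 10 pairs fall short), so 3 is minimum.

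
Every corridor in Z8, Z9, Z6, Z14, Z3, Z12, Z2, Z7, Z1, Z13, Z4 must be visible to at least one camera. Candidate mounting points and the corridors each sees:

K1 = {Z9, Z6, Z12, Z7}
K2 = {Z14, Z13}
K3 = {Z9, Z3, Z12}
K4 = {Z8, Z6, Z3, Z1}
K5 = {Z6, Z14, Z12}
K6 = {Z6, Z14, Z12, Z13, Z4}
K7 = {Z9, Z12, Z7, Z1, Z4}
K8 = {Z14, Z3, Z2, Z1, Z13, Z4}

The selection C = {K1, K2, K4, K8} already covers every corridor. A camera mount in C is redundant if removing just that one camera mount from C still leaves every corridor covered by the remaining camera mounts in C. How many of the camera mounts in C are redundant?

Drop K1: Z9, Z12, Z7 uncovered — not redundant.
Drop K2: the rest still cover every corridor — redundant.
Drop K4: Z8 uncovered — not redundant.
Drop K8: Z2, Z4 uncovered — not redundant.
1 redundant: K2.

1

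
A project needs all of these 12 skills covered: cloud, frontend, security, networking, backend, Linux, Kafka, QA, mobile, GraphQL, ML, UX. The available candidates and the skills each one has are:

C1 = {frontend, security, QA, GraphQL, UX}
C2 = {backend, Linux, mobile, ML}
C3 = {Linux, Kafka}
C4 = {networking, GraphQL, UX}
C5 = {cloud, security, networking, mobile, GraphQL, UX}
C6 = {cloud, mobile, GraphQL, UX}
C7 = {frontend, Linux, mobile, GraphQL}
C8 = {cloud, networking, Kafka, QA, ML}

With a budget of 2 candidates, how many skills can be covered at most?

Choosing C1, C2 covers {frontend, security, backend, Linux, QA, mobile, GraphQL, ML, UX} — 9 skills.
No choice of 2 candidates does better; here cloud, networking, Kafka are left uncovered.

9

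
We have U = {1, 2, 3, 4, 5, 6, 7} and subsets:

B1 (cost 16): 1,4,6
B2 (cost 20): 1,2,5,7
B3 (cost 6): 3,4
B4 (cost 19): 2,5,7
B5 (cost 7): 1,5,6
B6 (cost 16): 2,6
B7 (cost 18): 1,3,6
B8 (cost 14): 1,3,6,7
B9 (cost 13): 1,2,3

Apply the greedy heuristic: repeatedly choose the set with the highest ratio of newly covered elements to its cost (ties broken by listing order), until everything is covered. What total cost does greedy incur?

32

Pick 1: B5 adds 3 new (1, 5, 6) at cost 7 (ratio 3/7).
Pick 2: B3 adds 2 new (3, 4) at cost 6 (ratio 2/6).
Pick 3: B4 adds 2 new (2, 7) at cost 19 (ratio 2/19).
Greedy total cost: 7 + 6 + 19 = 32.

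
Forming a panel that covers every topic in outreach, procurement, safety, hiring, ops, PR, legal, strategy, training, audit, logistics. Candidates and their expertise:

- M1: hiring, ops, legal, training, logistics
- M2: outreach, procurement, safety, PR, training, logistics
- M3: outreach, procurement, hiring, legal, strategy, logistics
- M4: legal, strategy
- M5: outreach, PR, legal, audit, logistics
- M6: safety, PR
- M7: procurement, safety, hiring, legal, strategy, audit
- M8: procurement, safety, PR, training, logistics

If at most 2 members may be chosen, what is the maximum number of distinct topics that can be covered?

10

Choosing M2, M7 covers {outreach, procurement, safety, hiring, PR, legal, strategy, training, audit, logistics} — 10 topics.
No choice of 2 members does better; here ops is left uncovered.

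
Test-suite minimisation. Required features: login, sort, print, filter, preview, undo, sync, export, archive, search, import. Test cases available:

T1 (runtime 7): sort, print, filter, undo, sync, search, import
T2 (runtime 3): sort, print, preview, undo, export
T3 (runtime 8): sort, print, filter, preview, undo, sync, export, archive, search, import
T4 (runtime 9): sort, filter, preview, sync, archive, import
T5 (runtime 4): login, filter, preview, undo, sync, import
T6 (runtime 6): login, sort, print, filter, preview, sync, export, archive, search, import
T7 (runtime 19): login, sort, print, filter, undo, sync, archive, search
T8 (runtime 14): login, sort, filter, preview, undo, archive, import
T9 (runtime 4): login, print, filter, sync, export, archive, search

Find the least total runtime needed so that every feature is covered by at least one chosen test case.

T2, T6 cover every feature at runtime 3 + 6 = 9.
Any cover uses at least 2 test cases; among all covering selections none totals below 9.

9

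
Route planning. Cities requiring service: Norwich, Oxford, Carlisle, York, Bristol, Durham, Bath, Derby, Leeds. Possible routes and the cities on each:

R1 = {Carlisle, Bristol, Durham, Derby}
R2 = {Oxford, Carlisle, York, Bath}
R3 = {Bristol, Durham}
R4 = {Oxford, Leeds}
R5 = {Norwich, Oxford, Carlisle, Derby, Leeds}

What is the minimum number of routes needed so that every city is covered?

3

R1, R2, R5 together cover {Norwich, Oxford, Carlisle, York, Bristol, Durham, Bath, Derby, Leeds} — every city.
No 2 of the 5 routes cover everything (all 10 pairs fall short), so 3 is minimum.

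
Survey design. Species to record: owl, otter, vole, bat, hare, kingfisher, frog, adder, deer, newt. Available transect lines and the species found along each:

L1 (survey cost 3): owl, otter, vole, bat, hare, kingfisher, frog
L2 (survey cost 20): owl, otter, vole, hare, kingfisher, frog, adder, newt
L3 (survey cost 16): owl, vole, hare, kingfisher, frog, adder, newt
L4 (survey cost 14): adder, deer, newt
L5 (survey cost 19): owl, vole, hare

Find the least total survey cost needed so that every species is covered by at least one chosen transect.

17

L1, L4 cover every species at survey cost 3 + 14 = 17.
Any cover uses at least 2 transects; among all covering selections none totals below 17.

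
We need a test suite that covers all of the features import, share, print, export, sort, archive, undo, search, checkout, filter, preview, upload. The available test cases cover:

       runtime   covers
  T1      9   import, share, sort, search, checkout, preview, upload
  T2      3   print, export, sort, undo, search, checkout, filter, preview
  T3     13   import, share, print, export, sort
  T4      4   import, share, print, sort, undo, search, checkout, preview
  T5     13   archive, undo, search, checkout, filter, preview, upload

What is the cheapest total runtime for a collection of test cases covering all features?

T2, T4, T5 cover every feature at runtime 3 + 4 + 13 = 20.
Any cover uses at least 2 test cases; among all covering selections none totals below 20.

20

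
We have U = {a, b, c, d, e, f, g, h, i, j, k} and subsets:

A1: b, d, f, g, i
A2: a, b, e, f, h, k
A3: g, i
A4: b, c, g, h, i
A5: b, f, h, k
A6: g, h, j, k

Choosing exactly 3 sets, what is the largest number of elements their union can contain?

10

Choosing A1, A2, A4 covers {a, b, c, d, e, f, g, h, i, k} — 10 elements.
No choice of 3 sets does better; here j is left uncovered.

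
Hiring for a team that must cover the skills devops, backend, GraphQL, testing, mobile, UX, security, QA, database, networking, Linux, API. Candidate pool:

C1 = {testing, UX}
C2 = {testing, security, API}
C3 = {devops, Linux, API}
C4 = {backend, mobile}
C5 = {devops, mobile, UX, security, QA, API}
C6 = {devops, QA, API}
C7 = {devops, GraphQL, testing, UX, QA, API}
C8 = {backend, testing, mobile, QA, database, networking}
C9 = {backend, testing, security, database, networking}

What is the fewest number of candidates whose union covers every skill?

C2, C3, C7, C8 together cover {devops, backend, GraphQL, testing, mobile, UX, security, QA, database, networking, Linux, API} — every skill.
No 3 of the 9 candidates cover everything (all 84 triples fall short), so 4 is minimum.

4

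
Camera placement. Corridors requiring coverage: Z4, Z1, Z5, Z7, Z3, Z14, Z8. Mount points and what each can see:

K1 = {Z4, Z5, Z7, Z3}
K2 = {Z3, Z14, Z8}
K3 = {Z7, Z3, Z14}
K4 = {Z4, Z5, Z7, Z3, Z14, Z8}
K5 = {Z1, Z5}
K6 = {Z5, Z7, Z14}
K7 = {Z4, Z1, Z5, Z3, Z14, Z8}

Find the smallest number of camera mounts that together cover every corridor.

2

K1, K7 together cover {Z4, Z1, Z5, Z7, Z3, Z14, Z8} — every corridor.
No single camera mount contains all 7 corridors, so 2 is optimal.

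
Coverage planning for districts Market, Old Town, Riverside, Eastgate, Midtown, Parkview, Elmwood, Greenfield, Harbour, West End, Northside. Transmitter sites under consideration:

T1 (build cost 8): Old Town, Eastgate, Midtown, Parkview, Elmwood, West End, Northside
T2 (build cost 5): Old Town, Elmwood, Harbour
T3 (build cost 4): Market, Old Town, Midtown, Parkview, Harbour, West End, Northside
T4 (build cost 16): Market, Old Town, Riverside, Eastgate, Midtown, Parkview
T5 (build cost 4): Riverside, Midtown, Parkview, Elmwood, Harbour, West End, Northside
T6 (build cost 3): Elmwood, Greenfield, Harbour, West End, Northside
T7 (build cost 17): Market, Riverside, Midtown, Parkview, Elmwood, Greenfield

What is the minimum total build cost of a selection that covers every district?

19

T4, T6 cover every district at build cost 16 + 3 = 19.
Any cover uses at least 2 transmitter sites; among all covering selections none totals below 19.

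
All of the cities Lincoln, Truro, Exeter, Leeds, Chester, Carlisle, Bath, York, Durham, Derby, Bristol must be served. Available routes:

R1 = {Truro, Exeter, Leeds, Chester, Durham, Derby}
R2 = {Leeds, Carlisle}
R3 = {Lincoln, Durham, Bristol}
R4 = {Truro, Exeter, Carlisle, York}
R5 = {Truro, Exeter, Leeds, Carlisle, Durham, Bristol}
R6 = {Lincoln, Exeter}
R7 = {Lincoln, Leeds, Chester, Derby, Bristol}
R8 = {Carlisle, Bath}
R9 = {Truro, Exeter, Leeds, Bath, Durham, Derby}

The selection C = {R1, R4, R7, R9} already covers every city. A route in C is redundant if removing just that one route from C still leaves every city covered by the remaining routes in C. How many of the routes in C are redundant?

1

Drop R1: the rest still cover every city — redundant.
Drop R4: Carlisle, York uncovered — not redundant.
Drop R7: Lincoln, Bristol uncovered — not redundant.
Drop R9: Bath uncovered — not redundant.
1 redundant: R1.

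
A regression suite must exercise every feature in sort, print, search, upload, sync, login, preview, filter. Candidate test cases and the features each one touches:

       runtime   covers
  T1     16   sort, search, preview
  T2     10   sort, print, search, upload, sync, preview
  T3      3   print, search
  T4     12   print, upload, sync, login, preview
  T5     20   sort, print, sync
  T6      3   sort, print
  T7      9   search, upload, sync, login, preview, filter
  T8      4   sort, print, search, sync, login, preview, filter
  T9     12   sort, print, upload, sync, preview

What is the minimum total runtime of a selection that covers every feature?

T6, T7 cover every feature at runtime 3 + 9 = 12.
Any cover uses at least 2 test cases; among all covering selections none totals below 12.

12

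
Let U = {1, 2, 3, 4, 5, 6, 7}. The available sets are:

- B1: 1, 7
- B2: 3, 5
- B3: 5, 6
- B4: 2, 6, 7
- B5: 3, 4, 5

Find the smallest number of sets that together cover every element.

3

B1, B4, B5 together cover {1, 2, 3, 4, 5, 6, 7} — every element.
No 2 of the 5 sets cover everything (all 10 pairs fall short), so 3 is minimum.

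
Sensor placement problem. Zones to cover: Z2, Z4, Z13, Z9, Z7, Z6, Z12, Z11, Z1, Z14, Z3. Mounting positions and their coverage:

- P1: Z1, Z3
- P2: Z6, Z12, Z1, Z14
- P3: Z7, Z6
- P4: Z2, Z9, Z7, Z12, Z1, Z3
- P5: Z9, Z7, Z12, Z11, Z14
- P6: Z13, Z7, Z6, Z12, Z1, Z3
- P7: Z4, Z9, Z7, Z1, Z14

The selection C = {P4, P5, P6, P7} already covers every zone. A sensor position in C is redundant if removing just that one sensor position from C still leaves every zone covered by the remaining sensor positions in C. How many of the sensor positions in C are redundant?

0

Drop P4: Z2 uncovered — not redundant.
Drop P5: Z11 uncovered — not redundant.
Drop P6: Z13, Z6 uncovered — not redundant.
Drop P7: Z4 uncovered — not redundant.
None of the sensor positions in C is redundant.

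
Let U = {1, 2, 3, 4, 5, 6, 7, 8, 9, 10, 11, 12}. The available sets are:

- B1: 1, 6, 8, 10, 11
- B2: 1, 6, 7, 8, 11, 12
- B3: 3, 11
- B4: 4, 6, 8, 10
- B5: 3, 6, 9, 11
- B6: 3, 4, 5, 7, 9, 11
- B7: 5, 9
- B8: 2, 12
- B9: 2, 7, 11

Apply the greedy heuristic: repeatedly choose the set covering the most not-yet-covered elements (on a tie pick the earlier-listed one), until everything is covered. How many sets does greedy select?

Pick 1: B2 covers 6 new elements (1, 6, 7, 8, 11, 12).
Pick 2: B6 covers 4 new elements (3, 4, 5, 9).
Pick 3: B1 covers 1 new elements (10).
Pick 4: B8 covers 1 new elements (2).
Greedy uses 4 sets. (The true minimum is 3.)

4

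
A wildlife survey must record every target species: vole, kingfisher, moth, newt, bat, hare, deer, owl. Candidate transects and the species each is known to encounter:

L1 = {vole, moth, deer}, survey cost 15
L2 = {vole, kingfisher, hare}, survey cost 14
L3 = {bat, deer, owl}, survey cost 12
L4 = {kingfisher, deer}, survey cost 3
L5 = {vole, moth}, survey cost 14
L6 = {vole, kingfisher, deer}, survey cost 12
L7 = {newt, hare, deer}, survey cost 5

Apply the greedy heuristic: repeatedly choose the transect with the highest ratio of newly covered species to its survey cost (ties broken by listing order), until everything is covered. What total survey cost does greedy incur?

Pick 1: L4 adds 2 new (kingfisher, deer) at survey cost 3 (ratio 2/3).
Pick 2: L7 adds 2 new (newt, hare) at survey cost 5 (ratio 2/5).
Pick 3: L3 adds 2 new (bat, owl) at survey cost 12 (ratio 2/12).
Pick 4: L5 adds 2 new (vole, moth) at survey cost 14 (ratio 2/14).
Greedy total survey cost: 3 + 5 + 12 + 14 = 34.

34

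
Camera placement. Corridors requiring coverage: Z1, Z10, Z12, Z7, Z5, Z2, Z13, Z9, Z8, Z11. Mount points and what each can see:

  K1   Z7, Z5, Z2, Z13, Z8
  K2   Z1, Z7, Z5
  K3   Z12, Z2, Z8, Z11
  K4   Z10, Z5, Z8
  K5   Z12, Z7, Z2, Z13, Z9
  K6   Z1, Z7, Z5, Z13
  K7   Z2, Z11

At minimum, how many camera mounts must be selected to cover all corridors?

K2, K3, K4, K5 together cover {Z1, Z10, Z12, Z7, Z5, Z2, Z13, Z9, Z8, Z11} — every corridor.
No 3 of the 7 camera mounts cover everything (all 35 triples fall short), so 4 is minimum.

4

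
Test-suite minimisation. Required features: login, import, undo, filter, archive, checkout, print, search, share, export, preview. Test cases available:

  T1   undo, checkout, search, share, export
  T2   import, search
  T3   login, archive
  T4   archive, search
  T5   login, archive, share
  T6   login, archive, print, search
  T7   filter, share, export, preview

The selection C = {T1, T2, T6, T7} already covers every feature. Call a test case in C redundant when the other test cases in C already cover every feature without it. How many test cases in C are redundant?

0

Drop T1: undo, checkout uncovered — not redundant.
Drop T2: import uncovered — not redundant.
Drop T6: login, archive, print uncovered — not redundant.
Drop T7: filter, preview uncovered — not redundant.
None of the test cases in C is redundant.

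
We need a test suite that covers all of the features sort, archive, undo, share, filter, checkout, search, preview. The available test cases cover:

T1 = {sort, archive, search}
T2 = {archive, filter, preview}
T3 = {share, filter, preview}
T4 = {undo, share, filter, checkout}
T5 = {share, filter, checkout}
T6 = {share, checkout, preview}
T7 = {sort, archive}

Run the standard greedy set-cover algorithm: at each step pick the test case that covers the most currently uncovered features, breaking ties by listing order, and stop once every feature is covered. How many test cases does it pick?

Pick 1: T4 covers 4 new features (undo, share, filter, checkout).
Pick 2: T1 covers 3 new features (sort, archive, search).
Pick 3: T2 covers 1 new features (preview).
Greedy uses 3 test cases.

3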